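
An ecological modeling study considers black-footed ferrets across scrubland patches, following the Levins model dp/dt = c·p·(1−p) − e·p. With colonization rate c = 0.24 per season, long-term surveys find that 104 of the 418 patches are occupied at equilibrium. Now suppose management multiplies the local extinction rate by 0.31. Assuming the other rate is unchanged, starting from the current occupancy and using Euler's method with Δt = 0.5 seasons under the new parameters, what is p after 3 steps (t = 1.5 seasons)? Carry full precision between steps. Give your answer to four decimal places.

0.2966

Observed p* = 104/418 = 0.24880.
Balance c(1−p*) = e gives e = 0.24×(1 − 0.24880) = 0.18029.
Starting from p₀ = 0.24880; update p ← p + (dp/dt)·Δt with the new parameters.
p: 0.24880 → 0.26428  (Δp = +0.01548)
p: 0.26428 → 0.28023  (Δp = +0.01595)
p: 0.28023 → 0.29660  (Δp = +0.01637)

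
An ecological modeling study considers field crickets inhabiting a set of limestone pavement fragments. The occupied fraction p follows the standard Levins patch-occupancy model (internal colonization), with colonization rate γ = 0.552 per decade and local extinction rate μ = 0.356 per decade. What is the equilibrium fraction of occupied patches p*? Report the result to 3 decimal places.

At equilibrium, colonization balances extinction: γ·p*·(1−p*) = μ·p*.
So p* = 1 − μ/γ = 1 − 0.356/0.552 = 1 − 0.6449 = 0.3551.

0.355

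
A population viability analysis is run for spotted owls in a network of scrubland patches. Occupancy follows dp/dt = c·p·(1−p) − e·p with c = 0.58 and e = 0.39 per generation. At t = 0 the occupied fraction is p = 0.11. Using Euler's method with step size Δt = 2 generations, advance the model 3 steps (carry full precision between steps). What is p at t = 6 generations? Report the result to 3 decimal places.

0.199

Update rule: p ← p + [c·p·(1−p) − e·p]·Δt with Δt = 2.
step 1: Δp = +0.02776, p = 0.13776
step 2: Δp = +0.03033, p = 0.16810
step 3: Δp = +0.03110, p = 0.19920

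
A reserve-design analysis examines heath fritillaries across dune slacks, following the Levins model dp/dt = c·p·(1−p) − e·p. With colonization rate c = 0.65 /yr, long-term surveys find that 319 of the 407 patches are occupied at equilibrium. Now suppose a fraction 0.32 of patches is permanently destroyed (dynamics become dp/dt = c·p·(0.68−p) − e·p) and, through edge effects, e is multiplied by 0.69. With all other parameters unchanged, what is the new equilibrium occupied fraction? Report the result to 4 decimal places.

Observed p* = 319/407 = 0.78378.
Balance c(1−p*) = e gives e = 0.65×(1 − 0.78378) = 0.14054.
New p* = 0.68 − e/c = 0.68 − 0.09697/0.65000 = 0.53082.

0.5308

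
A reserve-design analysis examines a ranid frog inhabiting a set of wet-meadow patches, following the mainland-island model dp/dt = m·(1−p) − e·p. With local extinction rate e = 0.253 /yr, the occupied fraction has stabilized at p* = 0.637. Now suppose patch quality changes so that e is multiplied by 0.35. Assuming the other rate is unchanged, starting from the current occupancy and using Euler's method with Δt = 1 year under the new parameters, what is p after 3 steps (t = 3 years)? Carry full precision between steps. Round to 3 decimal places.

0.814

Balance m(1−p*) = e·p* gives m = e·p*/(1−p*) = 0.253×0.63700/0.36300 = 0.44397.
Starting from p₀ = 0.63700; update p ← p + (dp/dt)·Δt with the new parameters.
step 1: Δp = +0.10475, p = 0.74175
step 2: Δp = +0.04897, p = 0.79073
step 3: Δp = +0.02289, p = 0.81362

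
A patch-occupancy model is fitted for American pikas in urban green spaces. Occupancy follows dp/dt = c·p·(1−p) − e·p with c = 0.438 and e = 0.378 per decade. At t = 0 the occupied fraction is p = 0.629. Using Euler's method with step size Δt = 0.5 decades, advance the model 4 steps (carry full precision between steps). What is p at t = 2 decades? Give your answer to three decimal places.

Update rule: p ← p + [c·p·(1−p) − e·p]·Δt with Δt = 0.5.
t = 0.5: p = 0.62900 + (-0.06778) = 0.56122
t = 1: p = 0.56122 + (-0.05214) = 0.50908
t = 1.5: p = 0.50908 + (-0.04148) = 0.46760
t = 2: p = 0.46760 + (-0.03386) = 0.43374

0.434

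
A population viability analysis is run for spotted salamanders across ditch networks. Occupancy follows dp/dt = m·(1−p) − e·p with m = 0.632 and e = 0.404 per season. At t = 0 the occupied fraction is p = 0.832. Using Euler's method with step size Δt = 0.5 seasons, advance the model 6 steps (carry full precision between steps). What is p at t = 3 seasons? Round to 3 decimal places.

Update rule: p ← p + [m·(1−p) − e·p]·Δt with Δt = 0.5.
step 1: Δp = -0.11498, p = 0.71702
step 2: Δp = -0.05542, p = 0.66161
step 3: Δp = -0.02671, p = 0.63489
step 4: Δp = -0.01288, p = 0.62202
step 5: Δp = -0.00621, p = 0.61581
step 6: Δp = -0.00299, p = 0.61282

0.613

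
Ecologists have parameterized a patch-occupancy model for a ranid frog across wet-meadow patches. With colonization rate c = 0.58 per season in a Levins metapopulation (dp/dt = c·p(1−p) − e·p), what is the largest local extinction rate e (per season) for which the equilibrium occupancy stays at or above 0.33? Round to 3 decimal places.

1 − e/c ≥ 0.33 ⇒ e ≤ c(1 − 0.33) = 0.58 × 0.6700.
e_max = 0.3886.

0.389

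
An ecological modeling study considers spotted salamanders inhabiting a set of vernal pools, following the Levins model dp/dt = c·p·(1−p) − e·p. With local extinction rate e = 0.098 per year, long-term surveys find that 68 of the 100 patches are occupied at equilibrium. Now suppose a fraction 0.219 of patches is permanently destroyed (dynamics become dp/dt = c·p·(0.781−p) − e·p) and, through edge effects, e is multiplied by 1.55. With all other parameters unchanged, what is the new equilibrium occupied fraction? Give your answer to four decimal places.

0.2850

Observed p* = 68/100 = 0.68000.
Balance c(1−p*) = e gives c = e/(1 − 0.68000) = 0.098/0.32000 = 0.30625.
New p* = 0.781 − e/c = 0.781 − 0.15190/0.30625 = 0.28500.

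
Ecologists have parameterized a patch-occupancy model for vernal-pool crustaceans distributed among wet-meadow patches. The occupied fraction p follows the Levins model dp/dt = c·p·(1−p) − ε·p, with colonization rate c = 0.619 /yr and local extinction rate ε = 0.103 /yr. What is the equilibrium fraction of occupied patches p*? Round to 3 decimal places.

0.834

At equilibrium, colonization balances extinction: c·p*·(1−p*) = ε·p*.
So p* = 1 − ε/c = 1 − 0.103/0.619 = 1 − 0.1664 = 0.8336.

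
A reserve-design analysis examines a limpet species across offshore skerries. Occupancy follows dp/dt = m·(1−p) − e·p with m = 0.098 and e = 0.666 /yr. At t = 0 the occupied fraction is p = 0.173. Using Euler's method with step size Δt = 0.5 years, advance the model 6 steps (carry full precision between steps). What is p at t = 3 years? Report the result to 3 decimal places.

0.131

Update rule: p ← p + [m·(1−p) − e·p]·Δt with Δt = 0.5.
t = 0.5: p = 0.17300 + (-0.01709) = 0.15591
t = 1: p = 0.15591 + (-0.01056) = 0.14535
t = 1.5: p = 0.14535 + (-0.00653) = 0.13883
t = 2: p = 0.13883 + (-0.00403) = 0.13480
t = 2.5: p = 0.13480 + (-0.00249) = 0.13230
t = 3: p = 0.13230 + (-0.00154) = 0.13076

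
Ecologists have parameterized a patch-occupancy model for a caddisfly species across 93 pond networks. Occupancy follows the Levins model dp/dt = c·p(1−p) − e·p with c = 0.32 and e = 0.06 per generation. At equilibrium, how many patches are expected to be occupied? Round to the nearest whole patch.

76

p* = 1 − e/c = 1 − 0.06/0.32 = 0.8125.
Expected occupied patches = N × p* = 93 × 0.8125 = 75.56 ≈ 76.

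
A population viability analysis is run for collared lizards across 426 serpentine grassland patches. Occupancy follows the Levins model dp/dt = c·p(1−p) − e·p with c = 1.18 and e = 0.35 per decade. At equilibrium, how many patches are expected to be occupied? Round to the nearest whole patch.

p* = 1 − e/c = 1 − 0.35/1.18 = 0.7034.
Expected occupied patches = N × p* = 426 × 0.7034 = 299.64 ≈ 300.

300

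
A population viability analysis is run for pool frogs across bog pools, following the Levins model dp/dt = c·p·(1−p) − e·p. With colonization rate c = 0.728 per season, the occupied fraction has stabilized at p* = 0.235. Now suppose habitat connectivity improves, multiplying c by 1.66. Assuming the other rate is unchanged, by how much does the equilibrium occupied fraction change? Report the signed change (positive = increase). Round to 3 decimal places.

0.304

Balance c(1−p*) = e gives e = 0.728×(1 − 0.23500) = 0.55692.
New p* = 1 − e/c = 1 − 0.55692/1.20848 = 0.53916.
Δp* = 0.53916 − 0.23500 = +0.30416.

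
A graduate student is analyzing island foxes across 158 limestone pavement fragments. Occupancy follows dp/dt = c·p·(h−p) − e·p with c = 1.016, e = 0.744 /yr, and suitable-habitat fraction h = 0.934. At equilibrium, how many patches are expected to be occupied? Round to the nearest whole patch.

32

p* = h − e/c = 0.934 − 0.7323 = 0.2017.
Expected occupied patches = N × p* = 158 × 0.2017 = 31.87 ≈ 32.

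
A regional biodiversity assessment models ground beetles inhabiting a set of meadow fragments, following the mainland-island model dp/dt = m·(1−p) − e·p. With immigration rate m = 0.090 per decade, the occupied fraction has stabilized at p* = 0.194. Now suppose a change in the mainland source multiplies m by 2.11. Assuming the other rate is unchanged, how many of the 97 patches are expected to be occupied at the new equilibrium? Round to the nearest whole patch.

33

Balance m(1−p*) = e·p* gives e = m(1−p*)/p* = 0.090×0.80600/0.19400 = 0.37392.
New p* = m/(m+e) = 0.18990/(0.18990+0.37392) = 0.33681.
Expected occupied = 97 × 0.33681 = 32.67 ≈ 33.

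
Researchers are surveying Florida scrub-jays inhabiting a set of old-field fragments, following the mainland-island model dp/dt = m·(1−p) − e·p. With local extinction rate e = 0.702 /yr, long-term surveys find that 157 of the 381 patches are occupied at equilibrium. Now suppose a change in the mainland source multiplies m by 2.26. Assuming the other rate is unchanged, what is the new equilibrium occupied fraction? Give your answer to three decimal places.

Observed p* = 157/381 = 0.41207.
Balance m(1−p*) = e·p* gives m = e·p*/(1−p*) = 0.702×0.41207/0.58793 = 0.49202.
New p* = m/(m+e) = 1.11197/(1.11197+0.70200) = 0.61300.

0.613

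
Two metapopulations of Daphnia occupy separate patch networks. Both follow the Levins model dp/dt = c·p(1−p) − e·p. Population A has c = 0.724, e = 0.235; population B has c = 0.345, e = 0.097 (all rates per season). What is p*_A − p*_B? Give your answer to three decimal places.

A: p*_A = 1 − 0.235/0.724 = 0.6754.
B: p*_B = 1 − 0.097/0.345 = 0.7188.
p*_A − p*_B = 0.6754 − 0.7188 = -0.0434.

-0.043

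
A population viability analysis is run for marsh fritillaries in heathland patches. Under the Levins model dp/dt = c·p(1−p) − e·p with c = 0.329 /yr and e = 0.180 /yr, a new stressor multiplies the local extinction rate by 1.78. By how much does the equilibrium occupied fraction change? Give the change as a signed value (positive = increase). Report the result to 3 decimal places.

Before: p* = 1 − 0.180/0.329 = 0.4529.
After the change, c = 0.329, e = 0.3204, so p* = 1 − 0.3204/0.329 = 0.0261.
Δp* = 0.0261 − 0.4529 = -0.4267.

-0.427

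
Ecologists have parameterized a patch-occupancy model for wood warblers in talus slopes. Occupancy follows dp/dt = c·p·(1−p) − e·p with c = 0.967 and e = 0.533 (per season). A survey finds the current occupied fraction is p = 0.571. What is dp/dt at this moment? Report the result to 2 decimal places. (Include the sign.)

-0.07

Colonization term: c·p·(1−p) = 0.967×0.571×0.4290 = 0.23688.
Extinction term: e·p = 0.30434.
dp/dt = 0.23688 − 0.30434 = -0.06747.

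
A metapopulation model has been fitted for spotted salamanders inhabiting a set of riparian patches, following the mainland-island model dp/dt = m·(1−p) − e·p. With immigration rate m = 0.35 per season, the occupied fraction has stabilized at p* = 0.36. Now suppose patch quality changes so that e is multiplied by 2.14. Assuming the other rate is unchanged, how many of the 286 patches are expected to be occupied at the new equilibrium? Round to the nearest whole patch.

Balance m(1−p*) = e·p* gives e = m(1−p*)/p* = 0.35×0.64000/0.36000 = 0.62222.
New p* = m/(m+e) = 0.35000/(0.35000+1.33155) = 0.20814.
Expected occupied = 286 × 0.20814 = 59.53 ≈ 60.

60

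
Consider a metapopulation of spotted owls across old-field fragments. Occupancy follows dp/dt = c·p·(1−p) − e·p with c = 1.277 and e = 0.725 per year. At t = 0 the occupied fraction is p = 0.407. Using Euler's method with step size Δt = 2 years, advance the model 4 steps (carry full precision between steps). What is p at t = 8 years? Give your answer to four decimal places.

Update rule: p ← p + [c·p·(1−p) − e·p]·Δt with Δt = 2.
p: 0.40700 → 0.43326  (Δp = +0.02626)
p: 0.43326 → 0.43216  (Δp = -0.00110)
p: 0.43216 → 0.43227  (Δp = +0.00012)
p: 0.43227 → 0.43226  (Δp = -0.00001)

0.4323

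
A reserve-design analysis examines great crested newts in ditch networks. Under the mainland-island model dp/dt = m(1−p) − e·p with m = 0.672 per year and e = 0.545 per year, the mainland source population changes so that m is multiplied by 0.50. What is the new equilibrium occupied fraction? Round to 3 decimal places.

Before: p* = 0.672/(0.672+0.545) = 0.5522.
After: m = 0.336, e = 0.545; p* = 0.336/0.8810 = 0.3814.

0.381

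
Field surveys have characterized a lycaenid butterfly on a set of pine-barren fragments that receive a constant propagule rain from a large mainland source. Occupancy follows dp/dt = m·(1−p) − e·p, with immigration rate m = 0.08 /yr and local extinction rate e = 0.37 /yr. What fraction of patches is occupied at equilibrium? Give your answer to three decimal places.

At equilibrium the propagule rain into empty patches balances local extinction: m(1−p*) = e·p*.
p* = m/(m+e) = 0.08/(0.08+0.37) = 0.08/0.4500 = 0.1778.

0.178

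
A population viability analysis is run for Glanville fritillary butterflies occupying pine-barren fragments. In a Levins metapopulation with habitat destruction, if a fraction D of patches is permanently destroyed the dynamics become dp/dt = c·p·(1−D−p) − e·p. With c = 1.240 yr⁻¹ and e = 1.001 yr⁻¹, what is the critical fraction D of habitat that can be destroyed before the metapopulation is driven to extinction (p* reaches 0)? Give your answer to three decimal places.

The nontrivial equilibrium is p* = (1−D) − e/c; extinction occurs when this hits zero.
So D_crit = 1 − e/c = 1 − 1.001/1.240 = 1 − 0.8073 = 0.1927.
This equals the undisturbed p*, a classic result of Lande's extension.

0.193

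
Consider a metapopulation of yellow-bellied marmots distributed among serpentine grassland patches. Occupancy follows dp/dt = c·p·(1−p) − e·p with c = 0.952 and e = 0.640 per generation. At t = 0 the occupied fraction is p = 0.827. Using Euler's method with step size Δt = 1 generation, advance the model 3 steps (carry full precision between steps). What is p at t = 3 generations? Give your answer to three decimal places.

0.367

Update rule: p ← p + [c·p·(1−p) − e·p]·Δt with Δt = 1.
step 1: Δp = -0.39308, p = 0.43392
step 2: Δp = -0.04387, p = 0.39006
step 3: Δp = -0.02314, p = 0.36691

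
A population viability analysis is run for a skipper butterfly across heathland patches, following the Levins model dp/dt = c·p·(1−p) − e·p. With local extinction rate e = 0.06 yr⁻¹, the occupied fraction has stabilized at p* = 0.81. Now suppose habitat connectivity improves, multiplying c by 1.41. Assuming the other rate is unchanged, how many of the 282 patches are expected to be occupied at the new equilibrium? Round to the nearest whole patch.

Balance c(1−p*) = e gives c = e/(1 − 0.81000) = 0.06/0.19000 = 0.31579.
New p* = 1 − e/c = 1 − 0.06000/0.44526 = 0.86525.
Expected occupied = 282 × 0.86525 = 244.00 ≈ 244.

244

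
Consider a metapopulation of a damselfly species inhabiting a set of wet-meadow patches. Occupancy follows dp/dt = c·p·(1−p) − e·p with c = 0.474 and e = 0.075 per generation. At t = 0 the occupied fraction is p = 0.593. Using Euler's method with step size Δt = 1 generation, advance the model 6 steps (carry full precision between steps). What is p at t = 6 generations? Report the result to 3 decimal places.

0.822

Update rule: p ← p + [c·p·(1−p) − e·p]·Δt with Δt = 1.
p: 0.59300 → 0.66293  (Δp = +0.06993)
p: 0.66293 → 0.71912  (Δp = +0.05620)
p: 0.71912 → 0.76093  (Δp = +0.04181)
p: 0.76093 → 0.79009  (Δp = +0.02916)
p: 0.79009 → 0.80944  (Δp = +0.01936)
p: 0.80944 → 0.82185  (Δp = +0.01240)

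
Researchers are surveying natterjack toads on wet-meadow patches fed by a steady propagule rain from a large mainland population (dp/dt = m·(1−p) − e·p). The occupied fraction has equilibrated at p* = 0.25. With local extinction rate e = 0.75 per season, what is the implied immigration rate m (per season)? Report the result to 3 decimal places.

0.250

At equilibrium m(1−p*) = e·p*, so m = e·p*/(1−p*).
m = 0.75 × 0.25 / 0.7500 = 0.1875/0.7500 = 0.2500.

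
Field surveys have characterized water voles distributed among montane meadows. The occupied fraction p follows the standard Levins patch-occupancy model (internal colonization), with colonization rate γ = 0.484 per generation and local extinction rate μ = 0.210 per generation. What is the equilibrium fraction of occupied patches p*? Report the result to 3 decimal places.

0.566

Setting dp/dt = 0 and dividing through by p* gives γ·(1−p*) = μ.
So p* = 1 − μ/γ = 1 − 0.210/0.484 = 1 − 0.4339 = 0.5661.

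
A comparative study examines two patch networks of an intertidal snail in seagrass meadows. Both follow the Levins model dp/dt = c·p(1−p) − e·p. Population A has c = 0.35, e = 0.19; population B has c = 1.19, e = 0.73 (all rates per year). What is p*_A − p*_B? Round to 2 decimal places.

0.07

A: p*_A = 1 − 0.19/0.35 = 0.4571.
B: p*_B = 1 − 0.73/1.19 = 0.3866.
p*_A − p*_B = 0.4571 − 0.3866 = 0.0706.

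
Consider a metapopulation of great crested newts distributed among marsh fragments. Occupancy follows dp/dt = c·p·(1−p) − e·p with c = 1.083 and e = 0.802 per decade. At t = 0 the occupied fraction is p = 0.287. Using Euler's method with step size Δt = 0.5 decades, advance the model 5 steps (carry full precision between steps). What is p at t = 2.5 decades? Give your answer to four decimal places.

0.2716

Update rule: p ← p + [c·p·(1−p) − e·p]·Δt with Δt = 0.5.
p: 0.28700 → 0.28272  (Δp = -0.00428)
p: 0.28272 → 0.27916  (Δp = -0.00356)
p: 0.27916 → 0.27618  (Δp = -0.00298)
p: 0.27618 → 0.27368  (Δp = -0.00250)
p: 0.27368 → 0.27158  (Δp = -0.00211)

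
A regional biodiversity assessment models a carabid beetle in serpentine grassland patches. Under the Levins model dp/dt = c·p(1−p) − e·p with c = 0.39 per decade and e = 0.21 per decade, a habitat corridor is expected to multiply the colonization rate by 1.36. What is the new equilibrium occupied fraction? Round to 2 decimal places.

0.60

Before: p* = 1 − 0.21/0.39 = 0.4615.
After the change, c = 0.5304, e = 0.21, so p* = 1 − 0.21/0.5304 = 0.6041.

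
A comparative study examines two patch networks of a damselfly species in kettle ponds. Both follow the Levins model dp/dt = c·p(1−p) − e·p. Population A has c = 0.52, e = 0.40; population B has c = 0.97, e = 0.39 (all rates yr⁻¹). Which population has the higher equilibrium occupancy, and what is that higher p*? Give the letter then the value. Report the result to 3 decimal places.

A: p*_A = 1 − 0.40/0.52 = 0.2308.
B: p*_B = 1 − 0.39/0.97 = 0.5979.
B is higher at 0.5979.

B, 0.598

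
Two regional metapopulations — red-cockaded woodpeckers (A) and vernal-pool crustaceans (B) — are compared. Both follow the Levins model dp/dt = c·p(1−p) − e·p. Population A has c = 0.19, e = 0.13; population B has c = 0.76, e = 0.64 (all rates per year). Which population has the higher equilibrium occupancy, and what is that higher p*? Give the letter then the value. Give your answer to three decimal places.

A, 0.316

A: p*_A = 1 − 0.13/0.19 = 0.3158.
B: p*_B = 1 − 0.64/0.76 = 0.1579.
A is higher at 0.3158.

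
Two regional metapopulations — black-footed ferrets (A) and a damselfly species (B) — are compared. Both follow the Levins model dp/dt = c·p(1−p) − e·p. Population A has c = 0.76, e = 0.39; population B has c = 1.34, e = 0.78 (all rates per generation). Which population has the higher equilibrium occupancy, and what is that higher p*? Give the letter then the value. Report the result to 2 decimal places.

A: p*_A = 1 − 0.39/0.76 = 0.4868.
B: p*_B = 1 − 0.78/1.34 = 0.4179.
A is higher at 0.4868.

A, 0.49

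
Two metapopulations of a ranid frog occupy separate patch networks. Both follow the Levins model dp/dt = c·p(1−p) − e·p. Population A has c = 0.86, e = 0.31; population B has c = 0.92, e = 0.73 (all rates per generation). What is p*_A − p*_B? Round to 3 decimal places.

0.433

A: p*_A = 1 − 0.31/0.86 = 0.6395.
B: p*_B = 1 − 0.73/0.92 = 0.2065.
p*_A − p*_B = 0.6395 − 0.2065 = 0.4330.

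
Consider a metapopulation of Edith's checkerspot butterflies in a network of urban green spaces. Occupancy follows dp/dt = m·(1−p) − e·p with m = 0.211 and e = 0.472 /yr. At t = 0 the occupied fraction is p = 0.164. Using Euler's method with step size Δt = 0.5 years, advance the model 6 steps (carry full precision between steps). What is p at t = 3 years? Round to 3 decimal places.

0.297

Update rule: p ← p + [m·(1−p) − e·p]·Δt with Δt = 0.5.
  1  |  dp/dt·Δt = +0.049494  |  p_1 = 0.213494
  2  |  dp/dt·Δt = +0.032592  |  p_2 = 0.246086
  3  |  dp/dt·Δt = +0.021462  |  p_3 = 0.267547
  4  |  dp/dt·Δt = +0.014133  |  p_4 = 0.281680
  5  |  dp/dt·Δt = +0.009306  |  p_5 = 0.290986
  6  |  dp/dt·Δt = +0.006128  |  p_6 = 0.297114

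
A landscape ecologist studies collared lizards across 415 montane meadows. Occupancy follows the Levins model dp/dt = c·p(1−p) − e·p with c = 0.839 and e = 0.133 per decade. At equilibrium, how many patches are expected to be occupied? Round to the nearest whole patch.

349

p* = 1 − e/c = 1 − 0.133/0.839 = 0.8415.
Expected occupied patches = N × p* = 415 × 0.8415 = 349.21 ≈ 349.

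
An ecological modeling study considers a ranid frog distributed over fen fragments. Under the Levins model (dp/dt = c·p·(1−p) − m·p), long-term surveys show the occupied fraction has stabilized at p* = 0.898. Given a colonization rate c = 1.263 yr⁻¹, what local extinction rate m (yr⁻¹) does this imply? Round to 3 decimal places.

0.129

At equilibrium c(1−p*) = m.
m = 1.263 × (1 − 0.898) = 1.263 × 0.1020 = 0.1288.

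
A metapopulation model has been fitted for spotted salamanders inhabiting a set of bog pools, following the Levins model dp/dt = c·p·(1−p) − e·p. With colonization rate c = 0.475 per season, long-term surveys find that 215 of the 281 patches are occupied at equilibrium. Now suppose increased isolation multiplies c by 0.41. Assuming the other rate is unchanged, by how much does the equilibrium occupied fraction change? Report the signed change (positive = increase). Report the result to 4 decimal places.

Observed p* = 215/281 = 0.76512.
Balance c(1−p*) = e gives e = 0.475×(1 − 0.76512) = 0.11157.
New p* = 1 − e/c = 1 − 0.11157/0.19475 = 0.42711.
Δp* = 0.42711 − 0.76512 = -0.33801.

-0.3380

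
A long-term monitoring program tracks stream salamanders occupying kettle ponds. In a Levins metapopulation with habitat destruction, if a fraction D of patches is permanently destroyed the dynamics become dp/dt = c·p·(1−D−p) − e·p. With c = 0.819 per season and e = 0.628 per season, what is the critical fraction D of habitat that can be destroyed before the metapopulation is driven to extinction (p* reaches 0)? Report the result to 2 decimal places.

0.23

The nontrivial equilibrium is p* = (1−D) − e/c; extinction occurs when this hits zero.
So D_crit = 1 − e/c = 1 − 0.628/0.819 = 1 − 0.7668 = 0.2332.
This equals the undisturbed p*, a classic result of Lande's extension.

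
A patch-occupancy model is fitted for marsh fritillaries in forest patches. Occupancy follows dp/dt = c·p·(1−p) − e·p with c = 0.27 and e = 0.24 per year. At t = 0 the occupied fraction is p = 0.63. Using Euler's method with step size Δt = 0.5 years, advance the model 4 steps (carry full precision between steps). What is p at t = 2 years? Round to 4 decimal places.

0.4878

Update rule: p ← p + [c·p·(1−p) − e·p]·Δt with Δt = 0.5.
step 1: Δp = -0.04413, p = 0.58587
step 2: Δp = -0.03755, p = 0.54832
step 3: Δp = -0.03236, p = 0.51596
step 4: Δp = -0.02820, p = 0.48776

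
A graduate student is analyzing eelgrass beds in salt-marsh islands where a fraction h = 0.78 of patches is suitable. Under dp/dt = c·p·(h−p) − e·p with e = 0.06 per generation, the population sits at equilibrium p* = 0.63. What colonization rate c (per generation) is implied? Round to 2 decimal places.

At equilibrium c(h−p*) = e, so c = e/(h−p*).
c = 0.06/(0.78 − 0.63) = 0.06/0.1500 = 0.4000.

0.40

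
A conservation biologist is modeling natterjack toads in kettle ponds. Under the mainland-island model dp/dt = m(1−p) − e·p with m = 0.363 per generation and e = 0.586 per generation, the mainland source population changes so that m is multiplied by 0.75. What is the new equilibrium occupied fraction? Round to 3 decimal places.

Before: p* = 0.363/(0.363+0.586) = 0.3825.
After: m = 0.27225, e = 0.586; p* = 0.27225/0.8582 = 0.3172.

0.317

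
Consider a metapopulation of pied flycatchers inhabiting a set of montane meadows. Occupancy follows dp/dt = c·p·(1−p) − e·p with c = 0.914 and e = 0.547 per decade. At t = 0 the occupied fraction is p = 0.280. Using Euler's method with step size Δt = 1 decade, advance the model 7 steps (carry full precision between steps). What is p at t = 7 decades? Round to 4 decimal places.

0.3932

Update rule: p ← p + [c·p·(1−p) − e·p]·Δt with Δt = 1.
p: 0.28000 → 0.31110  (Δp = +0.03110)
p: 0.31110 → 0.33682  (Δp = +0.02571)
p: 0.33682 → 0.35674  (Δp = +0.01992)
p: 0.35674 → 0.37134  (Δp = +0.01461)
p: 0.37134 → 0.38159  (Δp = +0.01025)
p: 0.38159 → 0.38855  (Δp = +0.00696)
p: 0.38855 → 0.39316  (Δp = +0.00461)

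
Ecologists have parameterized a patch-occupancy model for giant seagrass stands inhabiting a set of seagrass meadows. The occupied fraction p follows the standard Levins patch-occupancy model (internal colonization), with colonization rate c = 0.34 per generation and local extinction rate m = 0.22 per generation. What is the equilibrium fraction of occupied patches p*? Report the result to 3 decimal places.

Setting dp/dt = 0 and dividing through by p* gives c·(1−p*) = m.
So p* = 1 − m/c = 1 − 0.22/0.34 = 1 − 0.6471 = 0.3529.

0.353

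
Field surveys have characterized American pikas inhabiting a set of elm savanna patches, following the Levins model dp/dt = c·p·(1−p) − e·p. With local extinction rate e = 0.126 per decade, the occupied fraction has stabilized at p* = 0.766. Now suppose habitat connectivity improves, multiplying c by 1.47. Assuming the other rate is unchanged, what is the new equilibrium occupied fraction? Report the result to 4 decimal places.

0.8408

Balance c(1−p*) = e gives c = e/(1 − 0.76600) = 0.126/0.23400 = 0.53846.
New p* = 1 − e/c = 1 − 0.12600/0.79154 = 0.84082.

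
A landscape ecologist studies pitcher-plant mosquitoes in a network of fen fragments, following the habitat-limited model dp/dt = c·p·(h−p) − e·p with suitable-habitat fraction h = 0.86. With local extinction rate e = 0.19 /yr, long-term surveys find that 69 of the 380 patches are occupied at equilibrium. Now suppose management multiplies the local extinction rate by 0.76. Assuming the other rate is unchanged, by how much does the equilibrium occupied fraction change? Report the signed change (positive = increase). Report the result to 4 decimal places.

0.1628

Observed p* = 69/380 = 0.18158.
Balance c(h−p*) = e gives c = e/(0.86 − 0.18158) = 0.19/0.67842 = 0.28006.
New p* = 0.86 − e/c = 0.86 − 0.14440/0.28006 = 0.34440.
Δp* = 0.34440 − 0.18158 = +0.16282.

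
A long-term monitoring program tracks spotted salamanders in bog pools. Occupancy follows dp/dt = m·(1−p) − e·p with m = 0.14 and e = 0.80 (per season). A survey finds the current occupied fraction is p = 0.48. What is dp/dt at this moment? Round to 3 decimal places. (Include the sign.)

Colonization term: m·(1−p) = 0.14×0.5200 = 0.07280.
Extinction term: e·p = 0.38400.
dp/dt = 0.07280 − 0.38400 = -0.31120.

-0.311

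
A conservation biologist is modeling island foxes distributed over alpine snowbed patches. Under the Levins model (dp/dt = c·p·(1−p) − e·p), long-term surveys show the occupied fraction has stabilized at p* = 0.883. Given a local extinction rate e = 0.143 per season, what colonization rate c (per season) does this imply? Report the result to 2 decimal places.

1.22

At equilibrium c(1−p*) = e, so c = e/(1−p*).
c = 0.143/(1 − 0.883) = 0.143/0.1170 = 1.2222.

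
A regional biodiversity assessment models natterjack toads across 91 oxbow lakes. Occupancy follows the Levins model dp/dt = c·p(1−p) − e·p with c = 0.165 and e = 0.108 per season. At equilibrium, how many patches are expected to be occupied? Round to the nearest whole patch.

31

p* = 1 − e/c = 1 − 0.108/0.165 = 0.3455.
Expected occupied patches = N × p* = 91 × 0.3455 = 31.44 ≈ 31.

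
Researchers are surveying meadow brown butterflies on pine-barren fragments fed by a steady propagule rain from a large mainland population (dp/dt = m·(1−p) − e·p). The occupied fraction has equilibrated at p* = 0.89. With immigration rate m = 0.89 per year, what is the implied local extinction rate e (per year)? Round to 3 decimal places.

At equilibrium m(1−p*) = e·p*, so e = m(1−p*)/p*.
e = 0.89 × 0.1100 / 0.89 = 0.1100.

0.110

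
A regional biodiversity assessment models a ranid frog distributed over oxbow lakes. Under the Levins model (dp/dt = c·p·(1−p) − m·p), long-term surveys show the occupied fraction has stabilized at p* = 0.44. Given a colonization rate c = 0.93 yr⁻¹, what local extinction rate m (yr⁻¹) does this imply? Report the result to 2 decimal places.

At equilibrium c(1−p*) = m.
m = 0.93 × (1 − 0.44) = 0.93 × 0.5600 = 0.5208.

0.52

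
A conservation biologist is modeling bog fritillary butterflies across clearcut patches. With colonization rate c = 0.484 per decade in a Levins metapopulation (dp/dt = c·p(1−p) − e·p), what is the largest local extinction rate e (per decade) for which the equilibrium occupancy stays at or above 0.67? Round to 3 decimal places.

1 − e/c ≥ 0.67 ⇒ e ≤ c(1 − 0.67) = 0.484 × 0.3300.
e_max = 0.1597.

0.160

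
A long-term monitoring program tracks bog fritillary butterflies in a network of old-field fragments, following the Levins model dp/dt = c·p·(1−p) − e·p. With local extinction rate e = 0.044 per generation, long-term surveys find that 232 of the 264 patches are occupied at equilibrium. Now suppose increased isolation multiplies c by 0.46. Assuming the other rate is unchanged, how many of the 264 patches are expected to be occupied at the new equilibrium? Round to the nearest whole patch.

Observed p* = 232/264 = 0.87879.
Balance c(1−p*) = e gives c = e/(1 − 0.87879) = 0.044/0.12121 = 0.36301.
New p* = 1 − e/c = 1 − 0.04400/0.16698 = 0.73650.
Expected occupied = 264 × 0.73650 = 194.44 ≈ 194.

194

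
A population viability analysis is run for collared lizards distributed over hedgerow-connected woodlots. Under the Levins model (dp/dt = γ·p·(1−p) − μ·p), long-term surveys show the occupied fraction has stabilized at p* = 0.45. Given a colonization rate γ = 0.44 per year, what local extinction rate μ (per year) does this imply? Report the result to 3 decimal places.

0.242

At equilibrium γ(1−p*) = μ.
μ = 0.44 × (1 − 0.45) = 0.44 × 0.5500 = 0.2420.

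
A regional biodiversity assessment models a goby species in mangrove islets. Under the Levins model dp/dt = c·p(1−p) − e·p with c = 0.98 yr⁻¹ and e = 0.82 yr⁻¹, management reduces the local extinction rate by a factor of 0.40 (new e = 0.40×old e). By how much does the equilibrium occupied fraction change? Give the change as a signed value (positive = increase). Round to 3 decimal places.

Before: p* = 1 − 0.82/0.98 = 0.1633.
After the change, c = 0.98, e = 0.328, so p* = 1 − 0.328/0.98 = 0.6653.
Δp* = 0.6653 − 0.1633 = +0.5020.

0.502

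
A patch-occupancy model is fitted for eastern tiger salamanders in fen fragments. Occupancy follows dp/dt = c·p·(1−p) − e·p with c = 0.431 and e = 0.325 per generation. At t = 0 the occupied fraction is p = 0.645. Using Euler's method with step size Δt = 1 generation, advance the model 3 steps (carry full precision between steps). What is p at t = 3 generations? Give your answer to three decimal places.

Update rule: p ← p + [c·p·(1−p) − e·p]·Δt with Δt = 1.
step 1: Δp = -0.11094, p = 0.53406
step 2: Δp = -0.06632, p = 0.46774
step 3: Δp = -0.04471, p = 0.42303

0.423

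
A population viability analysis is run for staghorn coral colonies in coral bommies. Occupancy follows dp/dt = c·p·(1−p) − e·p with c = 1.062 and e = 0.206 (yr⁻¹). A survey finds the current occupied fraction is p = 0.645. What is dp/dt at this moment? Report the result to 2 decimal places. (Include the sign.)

Colonization term: c·p·(1−p) = 1.062×0.645×0.3550 = 0.24317.
Extinction term: e·p = 0.13287.
dp/dt = 0.24317 − 0.13287 = 0.11030.

0.11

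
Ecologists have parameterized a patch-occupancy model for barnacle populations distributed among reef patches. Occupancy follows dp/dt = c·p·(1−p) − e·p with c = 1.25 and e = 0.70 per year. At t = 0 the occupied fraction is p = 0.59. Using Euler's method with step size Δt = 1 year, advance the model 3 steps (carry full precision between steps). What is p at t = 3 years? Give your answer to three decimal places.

0.447

Update rule: p ← p + [c·p·(1−p) − e·p]·Δt with Δt = 1.
step 1: Δp = -0.11062, p = 0.47937
step 2: Δp = -0.02359, p = 0.45578
step 3: Δp = -0.00899, p = 0.44679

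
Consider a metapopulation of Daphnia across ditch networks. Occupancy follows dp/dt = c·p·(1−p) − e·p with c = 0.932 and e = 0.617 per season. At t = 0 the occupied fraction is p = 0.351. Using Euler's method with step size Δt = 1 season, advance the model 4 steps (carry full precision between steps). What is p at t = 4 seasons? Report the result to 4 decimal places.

0.3407

Update rule: p ← p + [c·p·(1−p) − e·p]·Δt with Δt = 1.
step 1: Δp = -0.00426, p = 0.34674
step 2: Δp = -0.00283, p = 0.34391
step 3: Δp = -0.00190, p = 0.34201
step 4: Δp = -0.00128, p = 0.34073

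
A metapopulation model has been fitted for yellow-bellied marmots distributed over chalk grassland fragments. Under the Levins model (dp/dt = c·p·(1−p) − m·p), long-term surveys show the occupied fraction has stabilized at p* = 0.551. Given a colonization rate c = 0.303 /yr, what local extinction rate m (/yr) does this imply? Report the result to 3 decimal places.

At equilibrium c(1−p*) = m.
m = 0.303 × (1 − 0.551) = 0.303 × 0.4490 = 0.1360.

0.136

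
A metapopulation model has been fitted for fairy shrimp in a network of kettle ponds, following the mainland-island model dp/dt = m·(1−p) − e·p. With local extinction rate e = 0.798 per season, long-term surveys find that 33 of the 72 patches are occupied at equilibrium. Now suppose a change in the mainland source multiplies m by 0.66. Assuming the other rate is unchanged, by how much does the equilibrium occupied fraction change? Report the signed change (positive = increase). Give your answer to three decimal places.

Observed p* = 33/72 = 0.45833.
Balance m(1−p*) = e·p* gives m = e·p*/(1−p*) = 0.798×0.45833/0.54167 = 0.67522.
New p* = m/(m+e) = 0.44565/(0.44565+0.79800) = 0.35834.
Δp* = 0.35834 − 0.45833 = -0.09999.

-0.100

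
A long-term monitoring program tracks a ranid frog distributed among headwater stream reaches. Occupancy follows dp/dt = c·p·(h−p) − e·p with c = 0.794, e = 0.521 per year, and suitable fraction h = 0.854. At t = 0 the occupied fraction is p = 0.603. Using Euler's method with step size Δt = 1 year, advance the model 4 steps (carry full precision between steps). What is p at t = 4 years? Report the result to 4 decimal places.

0.2769

Update rule: p ← p + [c·p·(h−p) − e·p]·Δt with Δt = 1.
step 1: Δp = -0.19399, p = 0.40901
step 2: Δp = -0.06858, p = 0.34043
step 3: Δp = -0.03854, p = 0.30188
step 4: Δp = -0.02494, p = 0.27694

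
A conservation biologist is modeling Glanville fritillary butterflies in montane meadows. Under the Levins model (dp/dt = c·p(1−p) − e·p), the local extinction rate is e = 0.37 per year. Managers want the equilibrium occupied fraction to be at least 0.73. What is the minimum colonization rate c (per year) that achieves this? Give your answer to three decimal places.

p* = 1 − e/c ≥ 0.73 requires e/c ≤ 0.2700, i.e. c ≥ e/0.2700.
c_min = 0.37/0.2700 = 1.3704.

1.370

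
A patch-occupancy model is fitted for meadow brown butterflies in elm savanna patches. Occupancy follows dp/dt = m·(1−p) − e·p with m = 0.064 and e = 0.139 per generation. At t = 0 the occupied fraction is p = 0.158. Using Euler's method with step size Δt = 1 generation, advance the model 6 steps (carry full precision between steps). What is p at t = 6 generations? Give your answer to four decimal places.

0.2750

Update rule: p ← p + [m·(1−p) − e·p]·Δt with Δt = 1.
step 1: Δp = +0.03193, p = 0.18993
step 2: Δp = +0.02545, p = 0.21537
step 3: Δp = +0.02028, p = 0.23565
step 4: Δp = +0.01616, p = 0.25181
step 5: Δp = +0.01288, p = 0.26470
step 6: Δp = +0.01027, p = 0.27496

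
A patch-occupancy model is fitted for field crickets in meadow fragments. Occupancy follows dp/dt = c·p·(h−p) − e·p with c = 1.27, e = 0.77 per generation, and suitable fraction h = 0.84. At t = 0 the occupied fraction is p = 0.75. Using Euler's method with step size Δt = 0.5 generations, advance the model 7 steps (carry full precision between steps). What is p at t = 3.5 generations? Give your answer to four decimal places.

0.2864

Update rule: p ← p + [c·p·(h−p) − e·p]·Δt with Δt = 0.5.
t = 0.5: p = 0.75000 + (-0.24589) = 0.50411
t = 1: p = 0.50411 + (-0.08656) = 0.41755
t = 1.5: p = 0.41755 + (-0.04875) = 0.36880
t = 2: p = 0.36880 + (-0.03164) = 0.33716
t = 2.5: p = 0.33716 + (-0.02215) = 0.31501
t = 3: p = 0.31501 + (-0.01627) = 0.29875
t = 3.5: p = 0.29875 + (-0.01234) = 0.28641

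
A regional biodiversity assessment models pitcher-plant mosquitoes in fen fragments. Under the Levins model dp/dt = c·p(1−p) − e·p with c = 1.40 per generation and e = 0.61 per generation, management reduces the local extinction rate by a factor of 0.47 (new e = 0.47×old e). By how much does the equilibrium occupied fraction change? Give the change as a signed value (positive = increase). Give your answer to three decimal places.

Before: p* = 1 − 0.61/1.40 = 0.5643.
After the change, c = 1.4, e = 0.2867, so p* = 1 − 0.2867/1.4 = 0.7952.
Δp* = 0.7952 − 0.5643 = +0.2309.

0.231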